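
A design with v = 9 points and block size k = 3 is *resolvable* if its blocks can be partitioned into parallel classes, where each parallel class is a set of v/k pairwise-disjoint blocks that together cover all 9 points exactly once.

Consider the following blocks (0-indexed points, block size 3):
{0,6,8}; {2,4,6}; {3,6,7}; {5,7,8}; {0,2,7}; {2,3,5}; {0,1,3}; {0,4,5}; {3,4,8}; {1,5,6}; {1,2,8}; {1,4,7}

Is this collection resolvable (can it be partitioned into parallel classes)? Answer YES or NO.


v = 9, block size k = 3, number of blocks = 12.
For resolvability, blocks must partition into parallel classes of size v/k = 3.
Total blocks must therefore be a multiple of 3: 12 = 3·4 + 0 ⇒ divisible ✓.
Greedy packing gives 4 candidate class(es). Each should be a full parallel class (size 3, covers all 9 points).
  Class 1 (3 blocks): {0,6,8}; {2,3,5}; {1,4,7}. Points covered: [0, 1, 2, 3, 4, 5, 6, 7, 8].
  Class 2 (3 blocks): {2,4,6}; {5,7,8}; {0,1,3}. Points covered: [0, 1, 2, 3, 4, 5, 6, 7, 8].
  Class 3 (3 blocks): {3,6,7}; {0,4,5}; {1,2,8}. Points covered: [0, 1, 2, 3, 4, 5, 6, 7, 8].
  Class 4 (3 blocks): {0,2,7}; {3,4,8}; {1,5,6}. Points covered: [0, 1, 2, 3, 4, 5, 6, 7, 8].
All classes full (size 3)? YES. All classes cover every point? YES.
Resolvable? YES.

YES


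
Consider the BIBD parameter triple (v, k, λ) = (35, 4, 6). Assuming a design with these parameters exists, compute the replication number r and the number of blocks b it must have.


Any 2-(v, k, λ) BIBD satisfies two necessary conditions:
  (i)  Each point sits in r blocks, and counting incidences through any fixed point gives r(k − 1) = λ(v − 1), so r = λ(v − 1)/(k − 1).
  (ii) Total incidences bk = vr, so b = vr/k.
Step 1: r = λ(v − 1)/(k − 1) = 6·(35 − 1)/(4 − 1) = 6·34/3 = 204/3 = 68.
Step 2: b = vr/k = 35·68/4 = 2380/4 = 595.
Check integrality: r = 68 ∈ Z ✓, b = 595 ∈ Z ✓.
(These identities are necessary conditions: they determine r and b for any design with these parameters, but do not by themselves prove that one exists.)

r = 68, b = 595.


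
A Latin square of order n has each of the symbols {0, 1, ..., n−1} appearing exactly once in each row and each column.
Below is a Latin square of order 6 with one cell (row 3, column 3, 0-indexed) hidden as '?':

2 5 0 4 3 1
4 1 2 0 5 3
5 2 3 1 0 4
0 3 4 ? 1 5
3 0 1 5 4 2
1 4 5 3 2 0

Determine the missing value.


Row 3 contains symbols [0, 1, 3, 4, 5] — missing [2].
Column 3 contains symbols [0, 1, 3, 4, 5] — missing [2].
The missing symbol must appear in both missing sets; intersection = [2].
Therefore the hidden value is 2.

Missing value = 2.


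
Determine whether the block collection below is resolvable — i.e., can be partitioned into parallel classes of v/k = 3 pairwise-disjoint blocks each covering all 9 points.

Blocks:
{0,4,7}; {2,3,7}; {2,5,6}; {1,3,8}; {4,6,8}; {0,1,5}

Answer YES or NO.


v = 9, block size k = 3, number of blocks = 6.
For resolvability, blocks must partition into parallel classes of size v/k = 3.
Total blocks must therefore be a multiple of 3: 6 = 3·2 + 0 ⇒ divisible ✓.
Greedy packing gives 2 candidate class(es). Each should be a full parallel class (size 3, covers all 9 points).
  Class 1 (3 blocks): {0,4,7}; {2,5,6}; {1,3,8}. Points covered: [0, 1, 2, 3, 4, 5, 6, 7, 8].
  Class 2 (3 blocks): {2,3,7}; {4,6,8}; {0,1,5}. Points covered: [0, 1, 2, 3, 4, 5, 6, 7, 8].
All classes full (size 3)? YES. All classes cover every point? YES.
Resolvable? YES.

YES


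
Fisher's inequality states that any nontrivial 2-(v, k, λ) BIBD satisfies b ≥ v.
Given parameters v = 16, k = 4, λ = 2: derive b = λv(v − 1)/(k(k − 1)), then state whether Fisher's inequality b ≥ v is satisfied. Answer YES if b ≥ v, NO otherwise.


r = λ(v − 1)/(k − 1) = 2·15/3 = 10.
b = vr/k = 16·10/4 = 40.
Fisher's inequality: b ≥ v ⇔ 40 ≥ 16? YES.

YES


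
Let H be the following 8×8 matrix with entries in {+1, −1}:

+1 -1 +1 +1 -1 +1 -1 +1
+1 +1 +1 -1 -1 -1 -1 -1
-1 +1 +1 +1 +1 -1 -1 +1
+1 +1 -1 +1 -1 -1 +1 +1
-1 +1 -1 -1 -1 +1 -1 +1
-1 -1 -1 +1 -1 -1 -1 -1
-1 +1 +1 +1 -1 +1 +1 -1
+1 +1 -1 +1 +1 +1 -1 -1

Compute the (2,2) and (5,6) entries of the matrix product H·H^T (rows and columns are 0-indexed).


Row 2 of H: [-1, 1, 1, 1, 1, -1, -1, 1].
Row 5 of H: [-1, -1, -1, 1, -1, -1, -1, -1].
Row 6 of H: [-1, 1, 1, 1, -1, 1, 1, -1].
(H·H^T)[2][2] = Σ_j H[2][j]·H[2][j] = (-1)² + (1)² + (1)² + (1)² + (1)² + (-1)² + (-1)² + (1)² = 1 + 1 + 1 + 1 + 1 + 1 + 1 + 1 = 8.
(H·H^T)[5][6] = Σ_j H[5][j]·H[6][j] = (-1)·(-1) + (-1)·(1) + (-1)·(1) + (1)·(1) + (-1)·(-1) + (-1)·(1) + (-1)·(1) + (-1)·(-1) = 1 + -1 + -1 + 1 + 1 + -1 + -1 + 1 = 0.
So rows 5 and 6 are orthogonal; the diagonal entry equals n = 8.

(2,2) entry = 8; (5,6) entry = 0.


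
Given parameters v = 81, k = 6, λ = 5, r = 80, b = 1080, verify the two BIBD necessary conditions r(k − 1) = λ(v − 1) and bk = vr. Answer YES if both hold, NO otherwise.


Condition (i): r(k − 1) = 80·5 = 400; λ(v − 1) = 5·80 = 400. Match? YES.
Condition (ii): bk = 1080·6 = 6480; vr = 81·80 = 6480. Match? YES.
Both conditions hold? YES.

YES


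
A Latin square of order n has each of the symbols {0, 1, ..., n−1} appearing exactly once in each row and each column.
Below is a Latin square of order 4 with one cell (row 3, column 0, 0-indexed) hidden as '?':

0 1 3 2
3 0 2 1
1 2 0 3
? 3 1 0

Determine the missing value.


Row 3 contains symbols [0, 1, 3] — missing [2].
Column 0 contains symbols [0, 1, 3] — missing [2].
The missing symbol must appear in both missing sets; intersection = [2].
Therefore the hidden value is 2.

Missing value = 2.


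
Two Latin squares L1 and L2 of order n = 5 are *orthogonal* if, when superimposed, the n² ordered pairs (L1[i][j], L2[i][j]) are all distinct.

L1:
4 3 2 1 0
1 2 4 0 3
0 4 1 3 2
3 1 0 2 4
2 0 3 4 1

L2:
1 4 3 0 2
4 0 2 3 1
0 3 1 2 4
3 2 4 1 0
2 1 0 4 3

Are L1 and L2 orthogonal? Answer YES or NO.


Form the n² = 25 superimposed pairs (L1[i][j], L2[i][j]), row by row (rows and columns indexed from 0):
row 0: (4,1) (3,4) (2,3) (1,0) (0,2)
row 1: (1,4) (2,0) (4,2) (0,3) (3,1)
row 2: (0,0) (4,3) (1,1) (3,2) (2,4)
row 3: (3,3) (1,2) (0,4) (2,1) (4,0)
row 4: (2,2) (0,1) (3,0) (4,4) (1,3)
Orthogonality requires all 25 pairs distinct.
Check by first coordinate: for each symbol s of L1, list the L2 entries in the n cells where L1 = s; they must all differ.
  L1 = 0: L2 entries (in reading order) 2, 3, 0, 4, 1 — all 5 distinct ✓
  L1 = 1: L2 entries (in reading order) 0, 4, 1, 2, 3 — all 5 distinct ✓
  L1 = 2: L2 entries (in reading order) 3, 0, 4, 1, 2 — all 5 distinct ✓
  L1 = 3: L2 entries (in reading order) 4, 1, 2, 3, 0 — all 5 distinct ✓
  L1 = 4: L2 entries (in reading order) 1, 2, 3, 0, 4 — all 5 distinct ✓
Every symbol of L1 meets every symbol of L2 exactly once, so all 25 pairs are distinct (25 of 25).
Conclusion: YES.

YES


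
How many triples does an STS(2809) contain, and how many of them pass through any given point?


An STS(v) is a 2-(v, 3, 1) BIBD: block size k = 3, λ = 1.
Replication: r(k − 1) = λ(v − 1) ⇒ r·2 = 2809 − 1 = 2808 ⇒ r = 1404.
Block count: b = v(v − 1)/6 = 2809·2808/6 = 7887672/6 = 1314612.
(Check via bk = vr: 1314612·3 = 3943836 = 2809·1404 = 3943836 ✓.)

r = 1404, b = 1314612.


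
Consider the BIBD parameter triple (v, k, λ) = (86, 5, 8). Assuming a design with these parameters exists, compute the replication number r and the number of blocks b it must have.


Any 2-(v, k, λ) BIBD satisfies two necessary conditions:
  (i)  Each point sits in r blocks, and counting incidences through any fixed point gives r(k − 1) = λ(v − 1), so r = λ(v − 1)/(k − 1).
  (ii) Total incidences bk = vr, so b = vr/k.
Step 1: r = λ(v − 1)/(k − 1) = 8·(86 − 1)/(5 − 1) = 8·85/4 = 680/4 = 170.
Step 2: b = vr/k = 86·170/5 = 14620/5 = 2924.
Check integrality: r = 170 ∈ Z ✓, b = 2924 ∈ Z ✓.
(These identities are necessary conditions: they determine r and b for any design with these parameters, but do not by themselves prove that one exists.)

r = 170, b = 2924.


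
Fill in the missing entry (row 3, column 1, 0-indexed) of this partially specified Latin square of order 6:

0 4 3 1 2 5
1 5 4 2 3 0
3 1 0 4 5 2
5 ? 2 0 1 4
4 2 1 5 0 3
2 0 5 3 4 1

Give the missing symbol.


Row 3 contains symbols [0, 1, 2, 4, 5] — missing [3].
Column 1 contains symbols [0, 1, 2, 4, 5] — missing [3].
The missing symbol must appear in both missing sets; intersection = [3].
Therefore the hidden value is 3.

Missing value = 3.


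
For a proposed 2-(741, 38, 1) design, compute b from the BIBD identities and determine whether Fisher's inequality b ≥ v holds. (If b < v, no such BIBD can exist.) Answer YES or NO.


r = λ(v − 1)/(k − 1) = 1·740/37 = 20.
b = vr/k = 741·20/38 = 390.
Fisher's inequality: b ≥ v ⇔ 390 ≥ 741? NO.

NO


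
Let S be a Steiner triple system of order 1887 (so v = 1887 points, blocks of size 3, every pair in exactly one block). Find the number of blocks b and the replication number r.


An STS(v) is a 2-(v, 3, 1) BIBD: block size k = 3, λ = 1.
Replication: r(k − 1) = λ(v − 1) ⇒ r·2 = 1887 − 1 = 1886 ⇒ r = 943.
Block count: bk = vr ⇒ b·3 = 1887·943 = 1779441 ⇒ b = 593147.

r = 943, b = 593147.


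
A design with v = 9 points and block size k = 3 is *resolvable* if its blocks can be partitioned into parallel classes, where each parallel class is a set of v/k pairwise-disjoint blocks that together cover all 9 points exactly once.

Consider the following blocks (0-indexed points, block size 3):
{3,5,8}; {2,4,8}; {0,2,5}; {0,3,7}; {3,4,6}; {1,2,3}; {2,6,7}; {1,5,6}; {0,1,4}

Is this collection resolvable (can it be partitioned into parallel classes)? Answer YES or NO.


v = 9, block size k = 3, number of blocks = 9.
For resolvability, blocks must partition into parallel classes of size v/k = 3.
Total blocks must therefore be a multiple of 3: 9 = 3·3 + 0 ⇒ divisible ✓.
Consider block {0,2,5}. The only other block(s) in the collection disjoint from it are {3,4,6} — just 1 block(s). Any parallel class containing {0,2,5} would need 2 other blocks each disjoint from it, so no parallel class of size 3 can contain {0,2,5}.
Since every block must belong to some parallel class in a resolution, the collection cannot be partitioned into parallel classes.
Resolvable? NO.

NO


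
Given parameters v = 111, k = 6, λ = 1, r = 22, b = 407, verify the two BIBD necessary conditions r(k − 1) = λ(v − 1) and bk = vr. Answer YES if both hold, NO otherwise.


Condition (i): r(k − 1) = 22·5 = 110; λ(v − 1) = 1·110 = 110. Match? YES.
Condition (ii): bk = 407·6 = 2442; vr = 111·22 = 2442. Match? YES.
Both conditions hold? YES.

YES


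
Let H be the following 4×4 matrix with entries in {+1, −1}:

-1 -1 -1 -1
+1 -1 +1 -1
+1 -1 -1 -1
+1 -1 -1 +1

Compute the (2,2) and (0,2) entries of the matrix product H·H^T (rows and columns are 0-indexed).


Row 0 of H: [-1, -1, -1, -1].
Row 2 of H: [1, -1, -1, -1].
(H·H^T)[2][2] = Σ_j H[2][j]·H[2][j] = (1)² + (-1)² + (-1)² + (-1)² = 1 + 1 + 1 + 1 = 4.
(H·H^T)[0][2] = Σ_j H[0][j]·H[2][j] = (-1)·(1) + (-1)·(-1) + (-1)·(-1) + (-1)·(-1) = -1 + 1 + 1 + 1 = 2.
Rows 0 and 2 are not orthogonal (dot product = 2 ≠ 0), so H is not a Hadamard matrix.

(2,2) entry = 4; (0,2) entry = 2.


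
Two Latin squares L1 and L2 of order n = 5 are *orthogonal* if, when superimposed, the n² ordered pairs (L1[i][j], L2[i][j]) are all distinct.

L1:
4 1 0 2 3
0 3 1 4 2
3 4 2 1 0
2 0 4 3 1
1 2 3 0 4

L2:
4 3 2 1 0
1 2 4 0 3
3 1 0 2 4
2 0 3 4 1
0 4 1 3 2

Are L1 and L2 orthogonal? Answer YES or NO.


Form the n² = 25 superimposed pairs (L1[i][j], L2[i][j]), row by row (rows and columns indexed from 0):
row 0: (4,4) (1,3) (0,2) (2,1) (3,0)
row 1: (0,1) (3,2) (1,4) (4,0) (2,3)
row 2: (3,3) (4,1) (2,0) (1,2) (0,4)
row 3: (2,2) (0,0) (4,3) (3,4) (1,1)
row 4: (1,0) (2,4) (3,1) (0,3) (4,2)
Orthogonality requires all 25 pairs distinct.
Check by first coordinate: for each symbol s of L1, list the L2 entries in the n cells where L1 = s; they must all differ.
  L1 = 0: L2 entries (in reading order) 2, 1, 4, 0, 3 — all 5 distinct ✓
  L1 = 1: L2 entries (in reading order) 3, 4, 2, 1, 0 — all 5 distinct ✓
  L1 = 2: L2 entries (in reading order) 1, 3, 0, 2, 4 — all 5 distinct ✓
  L1 = 3: L2 entries (in reading order) 0, 2, 3, 4, 1 — all 5 distinct ✓
  L1 = 4: L2 entries (in reading order) 4, 0, 1, 3, 2 — all 5 distinct ✓
Every symbol of L1 meets every symbol of L2 exactly once, so all 25 pairs are distinct (25 of 25).
Conclusion: YES.

YES


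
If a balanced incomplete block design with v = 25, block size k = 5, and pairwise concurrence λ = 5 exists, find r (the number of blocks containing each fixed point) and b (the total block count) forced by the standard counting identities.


Any 2-(v, k, λ) BIBD satisfies two necessary conditions:
  (i)  Each point sits in r blocks, and counting incidences through any fixed point gives r(k − 1) = λ(v − 1), so r = λ(v − 1)/(k − 1).
  (ii) Total incidences bk = vr, so b = vr/k.
Step 1: r = λ(v − 1)/(k − 1) = 5·(25 − 1)/(5 − 1) = 5·24/4 = 120/4 = 30.
Step 2: b = vr/k = 25·30/5 = 750/5 = 150.
Check integrality: r = 30 ∈ Z ✓, b = 150 ∈ Z ✓.
(These identities are necessary conditions: they determine r and b for any design with these parameters, but do not by themselves prove that one exists.)

r = 30, b = 150.


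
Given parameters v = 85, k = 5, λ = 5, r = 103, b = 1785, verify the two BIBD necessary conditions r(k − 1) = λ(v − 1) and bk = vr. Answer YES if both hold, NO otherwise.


Condition (i): r(k − 1) = 103·4 = 412; λ(v − 1) = 5·84 = 420. Match? NO.
Condition (ii): bk = 1785·5 = 8925; vr = 85·103 = 8755. Match? NO.
Both conditions hold? NO.

NO


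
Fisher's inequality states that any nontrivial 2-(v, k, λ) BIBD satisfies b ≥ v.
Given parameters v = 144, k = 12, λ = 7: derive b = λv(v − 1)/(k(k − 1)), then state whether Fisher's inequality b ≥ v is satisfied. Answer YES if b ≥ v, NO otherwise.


r = λ(v − 1)/(k − 1) = 7·143/11 = 91.
b = vr/k = 144·91/12 = 1092.
Fisher's inequality: b ≥ v ⇔ 1092 ≥ 144? YES.

YES


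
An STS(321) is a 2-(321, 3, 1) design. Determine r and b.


An STS(v) is a 2-(v, 3, 1) BIBD: block size k = 3, λ = 1.
Replication: r(k − 1) = λ(v − 1) ⇒ r·2 = 321 − 1 = 320 ⇒ r = 160.
Block count: b = v(v − 1)/6 = 321·320/6 = 102720/6 = 17120.
(Check via bk = vr: 17120·3 = 51360 = 321·160 = 51360 ✓.)

r = 160, b = 17120.


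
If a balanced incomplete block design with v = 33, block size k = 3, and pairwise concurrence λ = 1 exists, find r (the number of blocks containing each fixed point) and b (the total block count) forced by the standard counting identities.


Any 2-(v, k, λ) BIBD satisfies two necessary conditions:
  (i)  Each point sits in r blocks, and counting incidences through any fixed point gives r(k − 1) = λ(v − 1), so r = λ(v − 1)/(k − 1).
  (ii) Total incidences bk = vr, so b = vr/k.
Step 1: r = λ(v − 1)/(k − 1) = 1·(33 − 1)/(3 − 1) = 1·32/2 = 32/2 = 16.
Step 2: b = vr/k = 33·16/3 = 528/3 = 176.
Check integrality: r = 16 ∈ Z ✓, b = 176 ∈ Z ✓.
(These identities are necessary conditions: they determine r and b for any design with these parameters, but do not by themselves prove that one exists.)

r = 16, b = 176.


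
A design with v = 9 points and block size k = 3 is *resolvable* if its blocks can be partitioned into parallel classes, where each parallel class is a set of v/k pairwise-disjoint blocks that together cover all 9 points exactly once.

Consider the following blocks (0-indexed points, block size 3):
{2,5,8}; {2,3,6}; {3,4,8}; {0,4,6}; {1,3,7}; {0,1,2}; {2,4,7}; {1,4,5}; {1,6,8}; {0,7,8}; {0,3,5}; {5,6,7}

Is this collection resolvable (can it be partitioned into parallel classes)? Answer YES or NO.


v = 9, block size k = 3, number of blocks = 12.
For resolvability, blocks must partition into parallel classes of size v/k = 3.
Total blocks must therefore be a multiple of 3: 12 = 3·4 + 0 ⇒ divisible ✓.
Greedy packing gives 4 candidate class(es). Each should be a full parallel class (size 3, covers all 9 points).
  Class 1 (3 blocks): {2,5,8}; {0,4,6}; {1,3,7}. Points covered: [0, 1, 2, 3, 4, 5, 6, 7, 8].
  Class 2 (3 blocks): {2,3,6}; {1,4,5}; {0,7,8}. Points covered: [0, 1, 2, 3, 4, 5, 6, 7, 8].
  Class 3 (3 blocks): {3,4,8}; {0,1,2}; {5,6,7}. Points covered: [0, 1, 2, 3, 4, 5, 6, 7, 8].
  Class 4 (3 blocks): {2,4,7}; {1,6,8}; {0,3,5}. Points covered: [0, 1, 2, 3, 4, 5, 6, 7, 8].
All classes full (size 3)? YES. All classes cover every point? YES.
Resolvable? YES.

YES


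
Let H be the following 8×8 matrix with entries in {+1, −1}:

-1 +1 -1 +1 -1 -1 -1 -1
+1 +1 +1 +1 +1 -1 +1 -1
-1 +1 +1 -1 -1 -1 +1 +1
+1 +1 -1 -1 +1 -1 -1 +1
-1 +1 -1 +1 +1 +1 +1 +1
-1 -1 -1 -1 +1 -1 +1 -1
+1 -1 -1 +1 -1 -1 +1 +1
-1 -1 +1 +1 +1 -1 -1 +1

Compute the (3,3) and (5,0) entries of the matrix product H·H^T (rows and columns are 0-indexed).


Row 0 of H: [-1, 1, -1, 1, -1, -1, -1, -1].
Row 3 of H: [1, 1, -1, -1, 1, -1, -1, 1].
Row 5 of H: [-1, -1, -1, -1, 1, -1, 1, -1].
(H·H^T)[3][3] = Σ_j H[3][j]·H[3][j] = (1)² + (1)² + (-1)² + (-1)² + (1)² + (-1)² + (-1)² + (1)² = 1 + 1 + 1 + 1 + 1 + 1 + 1 + 1 = 8.
(H·H^T)[5][0] = Σ_j H[5][j]·H[0][j] = (-1)·(-1) + (-1)·(1) + (-1)·(-1) + (-1)·(1) + (1)·(-1) + (-1)·(-1) + (1)·(-1) + (-1)·(-1) = 1 + -1 + 1 + -1 + -1 + 1 + -1 + 1 = 0.
So rows 5 and 0 are orthogonal; the diagonal entry equals n = 8.

(3,3) entry = 8; (5,0) entry = 0.


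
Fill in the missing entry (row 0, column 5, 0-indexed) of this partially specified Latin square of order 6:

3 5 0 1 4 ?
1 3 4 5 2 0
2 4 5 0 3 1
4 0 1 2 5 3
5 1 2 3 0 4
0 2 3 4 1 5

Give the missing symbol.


Row 0 contains symbols [0, 1, 3, 4, 5] — missing [2].
Column 5 contains symbols [0, 1, 3, 4, 5] — missing [2].
The missing symbol must appear in both missing sets; intersection = [2].
Therefore the hidden value is 2.

Missing value = 2.


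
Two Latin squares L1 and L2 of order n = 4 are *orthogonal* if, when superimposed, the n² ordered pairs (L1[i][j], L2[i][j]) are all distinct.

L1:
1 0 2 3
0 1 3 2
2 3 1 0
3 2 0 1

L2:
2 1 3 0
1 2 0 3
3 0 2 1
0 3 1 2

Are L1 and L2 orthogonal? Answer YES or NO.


Form the n² = 16 superimposed pairs (L1[i][j], L2[i][j]), row by row (rows and columns indexed from 0):
row 0: (1,2) (0,1) (2,3) (3,0)
row 1: (0,1) (1,2) (3,0) (2,3)
row 2: (2,3) (3,0) (1,2) (0,1)
row 3: (3,0) (2,3) (0,1) (1,2)
Orthogonality requires all 16 pairs distinct.
But the pair (0,1) repeats: cell (0,1) has L1 = 0, L2 = 1, and cell (1,0) has L1 = 0, L2 = 1.
A repeated pair means some other pair never occurs (only 4 distinct pairs out of 16), so the squares are not orthogonal.
Conclusion: NO.

NO


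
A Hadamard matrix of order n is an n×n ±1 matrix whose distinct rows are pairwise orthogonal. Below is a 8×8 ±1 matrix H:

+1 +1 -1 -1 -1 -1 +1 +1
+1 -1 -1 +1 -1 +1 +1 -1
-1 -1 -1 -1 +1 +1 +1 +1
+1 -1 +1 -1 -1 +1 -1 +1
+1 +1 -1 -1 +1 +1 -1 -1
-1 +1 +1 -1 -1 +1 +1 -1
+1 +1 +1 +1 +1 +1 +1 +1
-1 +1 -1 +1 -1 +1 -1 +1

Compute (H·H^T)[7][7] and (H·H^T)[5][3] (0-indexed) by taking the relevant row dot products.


Row 3 of H: [1, -1, 1, -1, -1, 1, -1, 1].
Row 5 of H: [-1, 1, 1, -1, -1, 1, 1, -1].
Row 7 of H: [-1, 1, -1, 1, -1, 1, -1, 1].
(H·H^T)[7][7] = Σ_j H[7][j]·H[7][j] = (-1)² + (1)² + (-1)² + (1)² + (-1)² + (1)² + (-1)² + (1)² = 1 + 1 + 1 + 1 + 1 + 1 + 1 + 1 = 8.
(H·H^T)[5][3] = Σ_j H[5][j]·H[3][j] = (-1)·(1) + (1)·(-1) + (1)·(1) + (-1)·(-1) + (-1)·(-1) + (1)·(1) + (1)·(-1) + (-1)·(1) = -1 + -1 + 1 + 1 + 1 + 1 + -1 + -1 = 0.
So rows 5 and 3 are orthogonal; the diagonal entry equals n = 8.

(7,7) entry = 8; (5,3) entry = 0.


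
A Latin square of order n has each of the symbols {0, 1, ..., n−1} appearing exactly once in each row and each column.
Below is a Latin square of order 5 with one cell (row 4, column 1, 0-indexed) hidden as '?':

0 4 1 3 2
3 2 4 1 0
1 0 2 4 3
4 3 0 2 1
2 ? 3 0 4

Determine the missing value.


Row 4 contains symbols [0, 2, 3, 4] — missing [1].
Column 1 contains symbols [0, 2, 3, 4] — missing [1].
The missing symbol must appear in both missing sets; intersection = [1].
Therefore the hidden value is 1.

Missing value = 1.


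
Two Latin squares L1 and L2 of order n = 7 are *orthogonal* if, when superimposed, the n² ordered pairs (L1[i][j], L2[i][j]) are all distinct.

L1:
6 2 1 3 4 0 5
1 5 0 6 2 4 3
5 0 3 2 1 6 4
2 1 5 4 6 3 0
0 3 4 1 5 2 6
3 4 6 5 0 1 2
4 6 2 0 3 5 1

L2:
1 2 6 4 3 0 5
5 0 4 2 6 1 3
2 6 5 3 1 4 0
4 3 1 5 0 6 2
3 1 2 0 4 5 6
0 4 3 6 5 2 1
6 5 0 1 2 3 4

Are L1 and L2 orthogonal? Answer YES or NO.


Form the n² = 49 superimposed pairs (L1[i][j], L2[i][j]), row by row (rows and columns indexed from 0):
row 0: (6,1) (2,2) (1,6) (3,4) (4,3) (0,0) (5,5)
row 1: (1,5) (5,0) (0,4) (6,2) (2,6) (4,1) (3,3)
row 2: (5,2) (0,6) (3,5) (2,3) (1,1) (6,4) (4,0)
row 3: (2,4) (1,3) (5,1) (4,5) (6,0) (3,6) (0,2)
row 4: (0,3) (3,1) (4,2) (1,0) (5,4) (2,5) (6,6)
row 5: (3,0) (4,4) (6,3) (5,6) (0,5) (1,2) (2,1)
row 6: (4,6) (6,5) (2,0) (0,1) (3,2) (5,3) (1,4)
Orthogonality requires all 49 pairs distinct.
Check by first coordinate: for each symbol s of L1, list the L2 entries in the n cells where L1 = s; they must all differ.
  L1 = 0: L2 entries (in reading order) 0, 4, 6, 2, 3, 5, 1 — all 7 distinct ✓
  L1 = 1: L2 entries (in reading order) 6, 5, 1, 3, 0, 2, 4 — all 7 distinct ✓
  L1 = 2: L2 entries (in reading order) 2, 6, 3, 4, 5, 1, 0 — all 7 distinct ✓
  L1 = 3: L2 entries (in reading order) 4, 3, 5, 6, 1, 0, 2 — all 7 distinct ✓
  L1 = 4: L2 entries (in reading order) 3, 1, 0, 5, 2, 4, 6 — all 7 distinct ✓
  L1 = 5: L2 entries (in reading order) 5, 0, 2, 1, 4, 6, 3 — all 7 distinct ✓
  L1 = 6: L2 entries (in reading order) 1, 2, 4, 0, 6, 3, 5 — all 7 distinct ✓
Every symbol of L1 meets every symbol of L2 exactly once, so all 49 pairs are distinct (49 of 49).
Conclusion: YES.

YES


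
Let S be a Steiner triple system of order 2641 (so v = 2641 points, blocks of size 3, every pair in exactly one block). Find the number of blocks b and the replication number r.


An STS(v) is a 2-(v, 3, 1) BIBD: block size k = 3, λ = 1.
Replication: r(k − 1) = λ(v − 1) ⇒ r·2 = 2641 − 1 = 2640 ⇒ r = 1320.
Block count: bk = vr ⇒ b·3 = 2641·1320 = 3486120 ⇒ b = 1162040.

r = 1320, b = 1162040.


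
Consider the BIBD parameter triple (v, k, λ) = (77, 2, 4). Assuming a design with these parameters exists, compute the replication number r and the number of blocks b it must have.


Any 2-(v, k, λ) BIBD satisfies two necessary conditions:
  (i)  Each point sits in r blocks, and counting incidences through any fixed point gives r(k − 1) = λ(v − 1), so r = λ(v − 1)/(k − 1).
  (ii) Total incidences bk = vr, so b = vr/k.
Step 1: r = λ(v − 1)/(k − 1) = 4·(77 − 1)/(2 − 1) = 4·76/1 = 304/1 = 304.
Step 2: b = vr/k = 77·304/2 = 23408/2 = 11704.
Check integrality: r = 304 ∈ Z ✓, b = 11704 ∈ Z ✓.
(These identities are necessary conditions: they determine r and b for any design with these parameters, but do not by themselves prove that one exists.)

r = 304, b = 11704.


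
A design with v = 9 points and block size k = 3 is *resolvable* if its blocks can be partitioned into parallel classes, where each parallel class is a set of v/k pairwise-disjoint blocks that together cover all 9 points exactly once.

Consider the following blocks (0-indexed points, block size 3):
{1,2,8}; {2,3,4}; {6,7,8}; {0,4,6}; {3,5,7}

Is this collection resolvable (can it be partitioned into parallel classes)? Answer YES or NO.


v = 9, block size k = 3, number of blocks = 5.
For resolvability, blocks must partition into parallel classes of size v/k = 3.
Total blocks must therefore be a multiple of 3: 5 = 3·1 + 2 ⇒ not divisible ✗.
Resolvable? NO.

NO


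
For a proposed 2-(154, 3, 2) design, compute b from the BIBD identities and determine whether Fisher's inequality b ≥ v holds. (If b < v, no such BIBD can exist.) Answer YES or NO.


b = λv(v − 1)/(k(k − 1)) = 2·154·153/(3·2) = 47124/6 = 7854.
Compare with v = 154: b ≥ v, so Fisher's inequality holds.

YES


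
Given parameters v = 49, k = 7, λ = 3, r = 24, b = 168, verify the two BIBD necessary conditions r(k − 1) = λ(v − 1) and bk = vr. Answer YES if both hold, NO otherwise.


Condition (i): r(k − 1) = 24·6 = 144; λ(v − 1) = 3·48 = 144. Match? YES.
Condition (ii): bk = 168·7 = 1176; vr = 49·24 = 1176. Match? YES.
Both conditions hold? YES.

YES


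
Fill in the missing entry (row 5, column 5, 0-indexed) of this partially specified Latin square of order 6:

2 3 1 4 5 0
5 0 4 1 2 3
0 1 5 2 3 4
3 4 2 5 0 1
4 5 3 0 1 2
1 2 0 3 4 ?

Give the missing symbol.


Row 5 contains symbols [0, 1, 2, 3, 4] — missing [5].
Column 5 contains symbols [0, 1, 2, 3, 4] — missing [5].
The missing symbol must appear in both missing sets; intersection = [5].
Therefore the hidden value is 5.

Missing value = 5.


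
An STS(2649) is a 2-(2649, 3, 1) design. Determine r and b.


An STS(v) is a 2-(v, 3, 1) BIBD: block size k = 3, λ = 1.
Replication: r(k − 1) = λ(v − 1) ⇒ r·2 = 2649 − 1 = 2648 ⇒ r = 1324.
Block count: b = v(v − 1)/6 = 2649·2648/6 = 7014552/6 = 1169092.
(Check via bk = vr: 1169092·3 = 3507276 = 2649·1324 = 3507276 ✓.)

r = 1324, b = 1169092.


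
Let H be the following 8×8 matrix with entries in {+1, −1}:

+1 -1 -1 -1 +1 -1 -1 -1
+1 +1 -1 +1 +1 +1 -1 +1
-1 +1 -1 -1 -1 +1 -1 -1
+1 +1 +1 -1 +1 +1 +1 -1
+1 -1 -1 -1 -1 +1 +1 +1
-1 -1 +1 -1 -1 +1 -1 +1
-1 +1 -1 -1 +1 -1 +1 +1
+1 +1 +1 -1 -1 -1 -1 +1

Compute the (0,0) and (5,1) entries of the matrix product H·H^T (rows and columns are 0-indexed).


Row 0 of H: [1, -1, -1, -1, 1, -1, -1, -1].
Row 1 of H: [1, 1, -1, 1, 1, 1, -1, 1].
Row 5 of H: [-1, -1, 1, -1, -1, 1, -1, 1].
(H·H^T)[0][0] = Σ_j H[0][j]·H[0][j] = (1)² + (-1)² + (-1)² + (-1)² + (1)² + (-1)² + (-1)² + (-1)² = 1 + 1 + 1 + 1 + 1 + 1 + 1 + 1 = 8.
(H·H^T)[5][1] = Σ_j H[5][j]·H[1][j] = (-1)·(1) + (-1)·(1) + (1)·(-1) + (-1)·(1) + (-1)·(1) + (1)·(1) + (-1)·(-1) + (1)·(1) = -1 + -1 + -1 + -1 + -1 + 1 + 1 + 1 = -2.
Rows 5 and 1 are not orthogonal (dot product = -2 ≠ 0), so H is not a Hadamard matrix.

(0,0) entry = 8; (5,1) entry = -2.


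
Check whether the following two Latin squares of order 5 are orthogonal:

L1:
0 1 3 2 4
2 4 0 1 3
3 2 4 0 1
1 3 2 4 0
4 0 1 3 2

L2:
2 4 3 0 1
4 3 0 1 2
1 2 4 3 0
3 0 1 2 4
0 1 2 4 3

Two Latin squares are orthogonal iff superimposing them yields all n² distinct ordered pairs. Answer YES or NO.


Form the n² = 25 superimposed pairs (L1[i][j], L2[i][j]), row by row (rows and columns indexed from 0):
row 0: (0,2) (1,4) (3,3) (2,0) (4,1)
row 1: (2,4) (4,3) (0,0) (1,1) (3,2)
row 2: (3,1) (2,2) (4,4) (0,3) (1,0)
row 3: (1,3) (3,0) (2,1) (4,2) (0,4)
row 4: (4,0) (0,1) (1,2) (3,4) (2,3)
Orthogonality requires all 25 pairs distinct.
Check by first coordinate: for each symbol s of L1, list the L2 entries in the n cells where L1 = s; they must all differ.
  L1 = 0: L2 entries (in reading order) 2, 0, 3, 4, 1 — all 5 distinct ✓
  L1 = 1: L2 entries (in reading order) 4, 1, 0, 3, 2 — all 5 distinct ✓
  L1 = 2: L2 entries (in reading order) 0, 4, 2, 1, 3 — all 5 distinct ✓
  L1 = 3: L2 entries (in reading order) 3, 2, 1, 0, 4 — all 5 distinct ✓
  L1 = 4: L2 entries (in reading order) 1, 3, 4, 2, 0 — all 5 distinct ✓
Every symbol of L1 meets every symbol of L2 exactly once, so all 25 pairs are distinct (25 of 25).
Conclusion: YES.

YES


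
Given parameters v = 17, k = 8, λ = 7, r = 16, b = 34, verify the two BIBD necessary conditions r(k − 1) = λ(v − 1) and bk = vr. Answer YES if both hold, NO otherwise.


Condition (i): r(k − 1) = 16·7 = 112; λ(v − 1) = 7·16 = 112. Match? YES.
Condition (ii): bk = 34·8 = 272; vr = 17·16 = 272. Match? YES.
Both conditions hold? YES.

YES


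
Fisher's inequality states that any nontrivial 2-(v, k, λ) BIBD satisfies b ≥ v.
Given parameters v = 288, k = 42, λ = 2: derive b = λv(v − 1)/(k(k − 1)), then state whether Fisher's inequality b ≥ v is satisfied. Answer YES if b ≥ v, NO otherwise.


r = λ(v − 1)/(k − 1) = 2·287/41 = 14.
b = vr/k = 288·14/42 = 96.
Fisher's inequality: b ≥ v ⇔ 96 ≥ 288? NO.

NO


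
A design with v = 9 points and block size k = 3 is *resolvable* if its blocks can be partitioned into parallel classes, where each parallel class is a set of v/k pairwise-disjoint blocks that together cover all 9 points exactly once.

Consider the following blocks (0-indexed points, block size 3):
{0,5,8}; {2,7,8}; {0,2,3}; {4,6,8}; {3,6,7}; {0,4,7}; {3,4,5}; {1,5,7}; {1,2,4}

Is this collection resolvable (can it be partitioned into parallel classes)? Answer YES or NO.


v = 9, block size k = 3, number of blocks = 9.
For resolvability, blocks must partition into parallel classes of size v/k = 3.
Total blocks must therefore be a multiple of 3: 9 = 3·3 + 0 ⇒ divisible ✓.
Consider block {2,7,8}. The only other block(s) in the collection disjoint from it are {3,4,5} — just 1 block(s). Any parallel class containing {2,7,8} would need 2 other blocks each disjoint from it, so no parallel class of size 3 can contain {2,7,8}.
Since every block must belong to some parallel class in a resolution, the collection cannot be partitioned into parallel classes.
Resolvable? NO.

NO


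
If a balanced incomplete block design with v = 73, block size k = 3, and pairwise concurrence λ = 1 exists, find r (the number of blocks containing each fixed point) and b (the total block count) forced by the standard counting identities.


Any 2-(v, k, λ) BIBD satisfies two necessary conditions:
  (i)  Each point sits in r blocks, and counting incidences through any fixed point gives r(k − 1) = λ(v − 1), so r = λ(v − 1)/(k − 1).
  (ii) Total incidences bk = vr, so b = vr/k.
Step 1: r = λ(v − 1)/(k − 1) = 1·(73 − 1)/(3 − 1) = 1·72/2 = 72/2 = 36.
Step 2: b = vr/k = 73·36/3 = 2628/3 = 876.
Check integrality: r = 36 ∈ Z ✓, b = 876 ∈ Z ✓.
(These identities are necessary conditions: they determine r and b for any design with these parameters, but do not by themselves prove that one exists.)

r = 36, b = 876.


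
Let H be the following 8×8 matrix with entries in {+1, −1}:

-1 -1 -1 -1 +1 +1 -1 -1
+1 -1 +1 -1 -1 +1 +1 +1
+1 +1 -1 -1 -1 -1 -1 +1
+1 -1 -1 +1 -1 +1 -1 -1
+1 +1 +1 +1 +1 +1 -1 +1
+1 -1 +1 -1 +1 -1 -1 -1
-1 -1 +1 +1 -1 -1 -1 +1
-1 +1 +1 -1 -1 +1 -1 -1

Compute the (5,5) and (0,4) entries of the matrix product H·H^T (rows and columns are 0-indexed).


Row 0 of H: [-1, -1, -1, -1, 1, 1, -1, -1].
Row 4 of H: [1, 1, 1, 1, 1, 1, -1, 1].
Row 5 of H: [1, -1, 1, -1, 1, -1, -1, -1].
(H·H^T)[5][5] = Σ_j H[5][j]·H[5][j] = (1)² + (-1)² + (1)² + (-1)² + (1)² + (-1)² + (-1)² + (-1)² = 1 + 1 + 1 + 1 + 1 + 1 + 1 + 1 = 8.
(H·H^T)[0][4] = Σ_j H[0][j]·H[4][j] = (-1)·(1) + (-1)·(1) + (-1)·(1) + (-1)·(1) + (1)·(1) + (1)·(1) + (-1)·(-1) + (-1)·(1) = -1 + -1 + -1 + -1 + 1 + 1 + 1 + -1 = -2.
Rows 0 and 4 are not orthogonal (dot product = -2 ≠ 0), so H is not a Hadamard matrix.

(5,5) entry = 8; (0,4) entry = -2.


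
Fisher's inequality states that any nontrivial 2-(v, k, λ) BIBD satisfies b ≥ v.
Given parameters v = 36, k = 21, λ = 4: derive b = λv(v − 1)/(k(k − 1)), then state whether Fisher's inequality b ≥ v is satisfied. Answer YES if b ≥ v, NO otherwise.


r = λ(v − 1)/(k − 1) = 4·35/20 = 7.
b = vr/k = 36·7/21 = 12.
Fisher's inequality: b ≥ v ⇔ 12 ≥ 36? NO.

NO


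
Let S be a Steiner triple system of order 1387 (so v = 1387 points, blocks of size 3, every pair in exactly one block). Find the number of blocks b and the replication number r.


An STS(v) is a 2-(v, 3, 1) BIBD: block size k = 3, λ = 1.
Replication: r(k − 1) = λ(v − 1) ⇒ r·2 = 1387 − 1 = 1386 ⇒ r = 693.
Block count: bk = vr ⇒ b·3 = 1387·693 = 961191 ⇒ b = 320397.

r = 693, b = 320397.


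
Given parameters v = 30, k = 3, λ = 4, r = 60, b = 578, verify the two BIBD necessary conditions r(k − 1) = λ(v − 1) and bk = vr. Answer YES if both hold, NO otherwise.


Condition (i): r(k − 1) = 60·2 = 120; λ(v − 1) = 4·29 = 116. Match? NO.
Condition (ii): bk = 578·3 = 1734; vr = 30·60 = 1800. Match? NO.
Both conditions hold? NO.

NO


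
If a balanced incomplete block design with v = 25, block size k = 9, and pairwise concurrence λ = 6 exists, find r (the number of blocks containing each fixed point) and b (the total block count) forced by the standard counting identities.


Any 2-(v, k, λ) BIBD satisfies two necessary conditions:
  (i)  Each point sits in r blocks, and counting incidences through any fixed point gives r(k − 1) = λ(v − 1), so r = λ(v − 1)/(k − 1).
  (ii) Total incidences bk = vr, so b = vr/k.
Step 1: r = λ(v − 1)/(k − 1) = 6·(25 − 1)/(9 − 1) = 6·24/8 = 144/8 = 18.
Step 2: b = vr/k = 25·18/9 = 450/9 = 50.
Check integrality: r = 18 ∈ Z ✓, b = 50 ∈ Z ✓.
(These identities are necessary conditions: they determine r and b for any design with these parameters, but do not by themselves prove that one exists.)

r = 18, b = 50.


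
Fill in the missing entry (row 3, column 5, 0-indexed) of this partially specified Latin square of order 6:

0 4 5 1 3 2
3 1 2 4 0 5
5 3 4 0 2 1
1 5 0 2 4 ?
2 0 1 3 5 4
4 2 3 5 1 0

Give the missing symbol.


Row 3 contains symbols [0, 1, 2, 4, 5] — missing [3].
Column 5 contains symbols [0, 1, 2, 4, 5] — missing [3].
The missing symbol must appear in both missing sets; intersection = [3].
Therefore the hidden value is 3.

Missing value = 3.


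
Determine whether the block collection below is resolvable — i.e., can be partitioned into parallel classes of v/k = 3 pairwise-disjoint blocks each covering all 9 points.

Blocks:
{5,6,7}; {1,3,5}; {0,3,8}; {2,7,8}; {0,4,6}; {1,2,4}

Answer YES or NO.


v = 9, block size k = 3, number of blocks = 6.
For resolvability, blocks must partition into parallel classes of size v/k = 3.
Total blocks must therefore be a multiple of 3: 6 = 3·2 + 0 ⇒ divisible ✓.
Greedy packing gives 2 candidate class(es). Each should be a full parallel class (size 3, covers all 9 points).
  Class 1 (3 blocks): {5,6,7}; {0,3,8}; {1,2,4}. Points covered: [0, 1, 2, 3, 4, 5, 6, 7, 8].
  Class 2 (3 blocks): {1,3,5}; {2,7,8}; {0,4,6}. Points covered: [0, 1, 2, 3, 4, 5, 6, 7, 8].
All classes full (size 3)? YES. All classes cover every point? YES.
Resolvable? YES.

YES


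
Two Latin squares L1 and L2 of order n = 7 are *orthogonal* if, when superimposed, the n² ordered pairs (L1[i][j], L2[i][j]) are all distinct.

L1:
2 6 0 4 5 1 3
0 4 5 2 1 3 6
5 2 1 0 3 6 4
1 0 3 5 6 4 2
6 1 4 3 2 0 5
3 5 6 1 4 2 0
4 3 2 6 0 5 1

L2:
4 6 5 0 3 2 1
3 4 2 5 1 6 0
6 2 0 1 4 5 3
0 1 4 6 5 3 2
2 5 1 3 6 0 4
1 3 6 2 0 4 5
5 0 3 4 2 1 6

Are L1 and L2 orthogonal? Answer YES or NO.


Form the n² = 49 superimposed pairs (L1[i][j], L2[i][j]), row by row (rows and columns indexed from 0):
row 0: (2,4) (6,6) (0,5) (4,0) (5,3) (1,2) (3,1)
row 1: (0,3) (4,4) (5,2) (2,5) (1,1) (3,6) (6,0)
row 2: (5,6) (2,2) (1,0) (0,1) (3,4) (6,5) (4,3)
row 3: (1,0) (0,1) (3,4) (5,6) (6,5) (4,3) (2,2)
row 4: (6,2) (1,5) (4,1) (3,3) (2,6) (0,0) (5,4)
row 5: (3,1) (5,3) (6,6) (1,2) (4,0) (2,4) (0,5)
row 6: (4,5) (3,0) (2,3) (6,4) (0,2) (5,1) (1,6)
Orthogonality requires all 49 pairs distinct.
But the pair (1,0) repeats: cell (2,2) has L1 = 1, L2 = 0, and cell (3,0) has L1 = 1, L2 = 0.
A repeated pair means some other pair never occurs (only 35 distinct pairs out of 49), so the squares are not orthogonal.
Conclusion: NO.

NO


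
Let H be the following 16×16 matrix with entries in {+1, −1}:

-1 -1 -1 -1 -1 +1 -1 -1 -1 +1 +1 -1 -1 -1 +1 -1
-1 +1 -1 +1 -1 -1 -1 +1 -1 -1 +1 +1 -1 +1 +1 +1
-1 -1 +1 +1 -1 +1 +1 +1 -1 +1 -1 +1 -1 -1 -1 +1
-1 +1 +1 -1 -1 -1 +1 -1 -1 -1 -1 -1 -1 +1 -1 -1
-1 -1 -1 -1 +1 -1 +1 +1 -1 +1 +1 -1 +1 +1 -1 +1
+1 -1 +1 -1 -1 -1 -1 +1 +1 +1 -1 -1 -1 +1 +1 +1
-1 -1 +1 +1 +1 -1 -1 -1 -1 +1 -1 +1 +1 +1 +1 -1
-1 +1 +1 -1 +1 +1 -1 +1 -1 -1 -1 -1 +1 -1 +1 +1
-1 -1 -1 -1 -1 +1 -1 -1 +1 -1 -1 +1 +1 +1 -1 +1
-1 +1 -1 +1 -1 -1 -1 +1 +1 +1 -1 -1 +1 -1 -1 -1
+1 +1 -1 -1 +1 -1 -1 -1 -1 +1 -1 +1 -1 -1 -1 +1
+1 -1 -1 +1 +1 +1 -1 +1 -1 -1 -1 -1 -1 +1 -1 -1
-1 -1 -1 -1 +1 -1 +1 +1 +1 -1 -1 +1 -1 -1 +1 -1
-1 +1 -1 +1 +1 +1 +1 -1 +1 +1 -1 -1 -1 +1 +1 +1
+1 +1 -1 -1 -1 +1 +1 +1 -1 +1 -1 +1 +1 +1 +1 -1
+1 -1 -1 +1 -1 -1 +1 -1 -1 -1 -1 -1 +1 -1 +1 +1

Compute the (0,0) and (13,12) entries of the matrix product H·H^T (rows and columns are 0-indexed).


Row 0 of H: [-1, -1, -1, -1, -1, 1, -1, -1, -1, 1, 1, -1, -1, -1, 1, -1].
Row 12 of H: [-1, -1, -1, -1, 1, -1, 1, 1, 1, -1, -1, 1, -1, -1, 1, -1].
Row 13 of H: [-1, 1, -1, 1, 1, 1, 1, -1, 1, 1, -1, -1, -1, 1, 1, 1].
(H·H^T)[0][0] = Σ_j H[0][j]·H[0][j] = (-1)² + (-1)² + (-1)² + (-1)² + (-1)² + (1)² + (-1)² + (-1)² + (-1)² + (1)² + (1)² + (-1)² + (-1)² + (-1)² + (1)² + (-1)² = 1 + 1 + 1 + 1 + 1 + 1 + 1 + 1 + 1 + 1 + 1 + 1 + 1 + 1 + 1 + 1 = 16.
(H·H^T)[13][12] = Σ_j H[13][j]·H[12][j] = (-1)·(-1) + (1)·(-1) + (-1)·(-1) + (1)·(-1) + (1)·(1) + (1)·(-1) + (1)·(1) + (-1)·(1) + (1)·(1) + (1)·(-1) + (-1)·(-1) + (-1)·(1) + (-1)·(-1) + (1)·(-1) + (1)·(1) + (1)·(-1) = 1 + -1 + 1 + -1 + 1 + -1 + 1 + -1 + 1 + -1 + 1 + -1 + 1 + -1 + 1 + -1 = 0.
So rows 13 and 12 are orthogonal; the diagonal entry equals n = 16.

(0,0) entry = 16; (13,12) entry = 0.


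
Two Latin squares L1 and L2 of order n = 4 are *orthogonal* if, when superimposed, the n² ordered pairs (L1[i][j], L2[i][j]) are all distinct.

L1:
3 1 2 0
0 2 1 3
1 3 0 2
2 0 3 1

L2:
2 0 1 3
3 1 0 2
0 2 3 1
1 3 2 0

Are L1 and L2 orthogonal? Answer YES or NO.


Form the n² = 16 superimposed pairs (L1[i][j], L2[i][j]), row by row (rows and columns indexed from 0):
row 0: (3,2) (1,0) (2,1) (0,3)
row 1: (0,3) (2,1) (1,0) (3,2)
row 2: (1,0) (3,2) (0,3) (2,1)
row 3: (2,1) (0,3) (3,2) (1,0)
Orthogonality requires all 16 pairs distinct.
But the pair (0,3) repeats: cell (0,3) has L1 = 0, L2 = 3, and cell (1,0) has L1 = 0, L2 = 3.
A repeated pair means some other pair never occurs (only 4 distinct pairs out of 16), so the squares are not orthogonal.
Conclusion: NO.

NO


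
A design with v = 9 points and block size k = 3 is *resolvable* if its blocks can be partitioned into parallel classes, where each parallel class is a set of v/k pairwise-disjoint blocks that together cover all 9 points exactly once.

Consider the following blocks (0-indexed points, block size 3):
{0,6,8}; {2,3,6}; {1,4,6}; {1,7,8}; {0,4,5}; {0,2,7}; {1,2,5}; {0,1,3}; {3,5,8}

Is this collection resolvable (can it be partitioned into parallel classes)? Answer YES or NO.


v = 9, block size k = 3, number of blocks = 9.
For resolvability, blocks must partition into parallel classes of size v/k = 3.
Total blocks must therefore be a multiple of 3: 9 = 3·3 + 0 ⇒ divisible ✓.
Consider block {0,6,8}. The only other block(s) in the collection disjoint from it are {1,2,5} — just 1 block(s). Any parallel class containing {0,6,8} would need 2 other blocks each disjoint from it, so no parallel class of size 3 can contain {0,6,8}.
Since every block must belong to some parallel class in a resolution, the collection cannot be partitioned into parallel classes.
Resolvable? NO.

NO


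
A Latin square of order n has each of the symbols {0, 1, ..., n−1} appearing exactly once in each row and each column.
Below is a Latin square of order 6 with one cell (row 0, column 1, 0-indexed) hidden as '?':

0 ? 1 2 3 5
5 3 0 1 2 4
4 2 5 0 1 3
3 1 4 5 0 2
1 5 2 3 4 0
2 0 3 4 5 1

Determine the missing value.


Row 0 contains symbols [0, 1, 2, 3, 5] — missing [4].
Column 1 contains symbols [0, 1, 2, 3, 5] — missing [4].
The missing symbol must appear in both missing sets; intersection = [4].
Therefore the hidden value is 4.

Missing value = 4.


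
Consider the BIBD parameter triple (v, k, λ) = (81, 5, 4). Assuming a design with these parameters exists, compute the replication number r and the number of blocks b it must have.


Any 2-(v, k, λ) BIBD satisfies two necessary conditions:
  (i)  Each point sits in r blocks, and counting incidences through any fixed point gives r(k − 1) = λ(v − 1), so r = λ(v − 1)/(k − 1).
  (ii) Total incidences bk = vr, so b = vr/k.
Step 1: r = λ(v − 1)/(k − 1) = 4·(81 − 1)/(5 − 1) = 4·80/4 = 320/4 = 80.
Step 2: b = vr/k = 81·80/5 = 6480/5 = 1296.
Check integrality: r = 80 ∈ Z ✓, b = 1296 ∈ Z ✓.
(These identities are necessary conditions: they determine r and b for any design with these parameters, but do not by themselves prove that one exists.)

r = 80, b = 1296.
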